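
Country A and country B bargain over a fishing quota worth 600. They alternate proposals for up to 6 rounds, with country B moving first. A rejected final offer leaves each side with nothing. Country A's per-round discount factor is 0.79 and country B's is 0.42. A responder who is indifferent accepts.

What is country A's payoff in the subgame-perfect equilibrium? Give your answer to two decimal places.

Solve by backward induction from round 6.
Round 6 (country A proposes): rejection yields 0 for country B; country A offers 0 and keeps 600.
Round 5 (country B proposes): country A can get 600 next round, worth 0.79 × 600 = 474 now. Country B offers 474 and keeps 600 − 474 = 126.
Round 4 (country A proposes): country B can get 126 next round, worth 0.42 × 126 = 52.92 now; country A offers that and keeps 547.08.
Round 3 (country B proposes): country A can get 547.08 next round, worth 0.79 × 547.08 = 432.1932 now; country B offers that and keeps 167.8068.
Round 2 (country A proposes): country B can get 167.8068 next round, worth 0.42 × 167.8068 = 70.478856 now; country A offers that and keeps 529.521144.
Round 1 (country B proposes): country A can get 529.521144 next round, worth 0.79 × 529.521144 = 418.32170376 now, so country B offers 418.32170376, keeping 181.67829624.

418.32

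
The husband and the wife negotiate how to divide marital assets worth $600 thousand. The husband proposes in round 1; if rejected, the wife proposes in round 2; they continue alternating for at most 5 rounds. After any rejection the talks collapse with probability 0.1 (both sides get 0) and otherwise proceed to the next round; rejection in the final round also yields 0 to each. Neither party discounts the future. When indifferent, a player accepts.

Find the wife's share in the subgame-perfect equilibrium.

Round 5 (the husband proposes): the wife will accept anything ≥ 0, so the husband offers 0 and keeps 600.
Round 4 (the wife proposes): rejecting gives the husband an expected 0.9 × 600 = 540. The wife offers 540 and keeps 600 − 540 = 60.
Round 3 (the husband proposes): rejecting gives the wife an expected 0.9 × 60 = 54; the husband offers that and keeps 546.
Round 2 (the wife proposes): rejecting gives the husband an expected 0.9 × 546 = 491.4. The wife offers 491.4 and keeps 600 − 491.4 = 108.6.
Round 1 (the husband proposes): rejecting gives the wife an expected 0.9 × 108.6 = 97.74; the husband offers that and keeps 502.26.

97.74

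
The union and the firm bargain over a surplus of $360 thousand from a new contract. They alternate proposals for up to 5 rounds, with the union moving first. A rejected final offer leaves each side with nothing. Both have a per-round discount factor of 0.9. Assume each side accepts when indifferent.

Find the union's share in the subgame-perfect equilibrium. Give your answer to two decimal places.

Round 5 (the union proposes): the firm will accept anything ≥ 0, so the union offers 0 and keeps 360.
Round 4 (the firm proposes): the union can get 360 next round, worth 0.9 × 360 = 324 now. The firm offers 324 and keeps 360 − 324 = 36.
Round 3 (the union proposes): the firm can get 36 next round, worth 0.9 × 36 = 32.4 now, so the union offers 32.4, keeping 327.6.
Round 2 (the firm proposes): the union can get 327.6 next round, worth 0.9 × 327.6 = 294.84 now, so the firm offers 294.84, keeping 65.16.
Round 1 (the union proposes): the firm can get 65.16 next round, worth 0.9 × 65.16 = 58.644 now, so the union offers 58.644, keeping 301.356.

301.36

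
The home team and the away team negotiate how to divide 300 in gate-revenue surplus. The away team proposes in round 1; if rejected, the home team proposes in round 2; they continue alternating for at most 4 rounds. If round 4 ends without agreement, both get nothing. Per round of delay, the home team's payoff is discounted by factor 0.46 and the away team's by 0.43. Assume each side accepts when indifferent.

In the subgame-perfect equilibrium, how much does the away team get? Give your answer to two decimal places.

By backward induction:
Round 4 (the home team proposes): rejection yields 0 for the away team; the home team offers 0 and keeps 300.
Round 3 (the away team proposes): the home team can get 300 next round, worth 0.46 × 300 = 138 now; the away team offers that and keeps 162.
Round 2 (the home team proposes): the away team can get 162 next round, worth 0.43 × 162 = 69.66 now; the home team offers that and keeps 230.34.
Round 1 (the away team proposes): the home team can get 230.34 next round, worth 0.46 × 230.34 = 105.9564 now. The away team offers 105.9564 and keeps 300 − 105.9564 = 194.0436.

194.04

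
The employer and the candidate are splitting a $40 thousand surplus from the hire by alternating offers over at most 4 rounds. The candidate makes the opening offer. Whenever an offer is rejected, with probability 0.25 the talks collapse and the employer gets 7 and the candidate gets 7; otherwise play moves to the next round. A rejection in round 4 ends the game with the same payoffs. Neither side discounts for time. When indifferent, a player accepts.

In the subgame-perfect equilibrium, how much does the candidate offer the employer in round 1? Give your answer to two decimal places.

22.84

Round 4 (the employer proposes): the candidate gets 7 if talks fail, so the employer offers 7 and keeps 33.
Round 3 (the candidate proposes): rejecting gives the employer an expected 0.75 × 33 + 0.25 × 7 = 26.5. The candidate offers 26.5 and keeps 40 − 26.5 = 13.5.
Round 2 (the employer proposes): rejecting gives the candidate an expected 0.75 × 13.5 + 0.25 × 7 = 11.875; the employer offers that and keeps 28.125.
Round 1 (the candidate proposes): rejecting gives the employer an expected 0.75 × 28.125 + 0.25 × 7 = 22.84375. The candidate offers 22.84375 and keeps 40 − 22.84375 = 17.15625.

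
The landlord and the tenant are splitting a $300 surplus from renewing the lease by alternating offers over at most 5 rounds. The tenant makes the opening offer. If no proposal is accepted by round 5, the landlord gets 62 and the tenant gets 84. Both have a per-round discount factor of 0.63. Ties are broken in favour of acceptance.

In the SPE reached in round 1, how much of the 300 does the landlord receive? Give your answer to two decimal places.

Solve by backward induction from round 5.
Round 5 (the tenant proposes): the landlord gets 62 if talks fail, so the tenant offers 62 and keeps 238.
Round 4 (the landlord proposes): the tenant can get 238 next round, worth 0.63 × 238 = 149.94 now. The landlord offers 149.94 and keeps 300 − 149.94 = 150.06.
Round 3 (the tenant proposes): the landlord can get 150.06 next round, worth 0.63 × 150.06 = 94.5378 now; the tenant offers that and keeps 205.4622.
Round 2 (the landlord proposes): the tenant can get 205.4622 next round, worth 0.63 × 205.4622 = 129.441186 now; the landlord offers that and keeps 170.558814.
Round 1 (the tenant proposes): the landlord can get 170.558814 next round, worth 0.63 × 170.558814 = 107.45205282 now. The tenant offers 107.45205282 and keeps 300 − 107.45205282 = 192.54794718.

107.45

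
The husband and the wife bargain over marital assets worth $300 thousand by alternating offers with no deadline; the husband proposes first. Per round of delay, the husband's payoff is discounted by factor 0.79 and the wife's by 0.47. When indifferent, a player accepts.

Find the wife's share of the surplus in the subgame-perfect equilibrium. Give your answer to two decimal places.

47.10

In a stationary SPE each proposer offers the other exactly their discounted continuation value.
If the husband keeps x when proposing and the wife keeps y when proposing, then x = 300 − 0.47y and y = 300 − 0.79x.
Solving: x = 300(1 − 0.47) / (1 − 0.79·0.47) = 159 / 0.6287 ≈ 252.9028.
The wife gets 300 − 252.9028 ≈ 47.0972.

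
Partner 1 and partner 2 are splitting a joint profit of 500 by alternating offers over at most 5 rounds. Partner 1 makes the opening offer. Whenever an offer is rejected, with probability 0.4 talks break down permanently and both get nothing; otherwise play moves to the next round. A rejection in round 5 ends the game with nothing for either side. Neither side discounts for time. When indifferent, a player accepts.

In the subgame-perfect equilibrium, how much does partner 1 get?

Round 5 (partner 1 proposes): partner 2 will accept anything ≥ 0, so partner 1 offers 0 and keeps 500.
Round 4 (partner 2 proposes): rejecting gives partner 1 an expected 0.6 × 500 = 300. Partner 2 offers 300 and keeps 500 − 300 = 200.
Round 3 (partner 1 proposes): rejecting gives partner 2 an expected 0.6 × 200 = 120, so partner 1 offers 120, keeping 380.
Round 2 (partner 2 proposes): rejecting gives partner 1 an expected 0.6 × 380 = 228. Partner 2 offers 228 and keeps 500 − 228 = 272.
Round 1 (partner 1 proposes): rejecting gives partner 2 an expected 0.6 × 272 = 163.2, so partner 1 offers 163.2, keeping 336.8.

336.8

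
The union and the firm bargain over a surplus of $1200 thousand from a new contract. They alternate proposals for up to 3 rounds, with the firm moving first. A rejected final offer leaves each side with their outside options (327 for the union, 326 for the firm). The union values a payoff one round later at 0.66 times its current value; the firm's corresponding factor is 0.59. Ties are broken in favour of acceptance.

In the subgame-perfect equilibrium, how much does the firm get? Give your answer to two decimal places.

By backward induction:
Round 3 (the firm proposes): the union gets 327 if talks fail, so the firm offers 327 and keeps 873.
Round 2 (the union proposes): the firm can get 873 next round, worth 0.59 × 873 = 515.07 now; the union offers that and keeps 684.93.
Round 1 (the firm proposes): the union can get 684.93 next round, worth 0.66 × 684.93 = 452.0538 now, so the firm offers 452.0538, keeping 747.9462.

747.95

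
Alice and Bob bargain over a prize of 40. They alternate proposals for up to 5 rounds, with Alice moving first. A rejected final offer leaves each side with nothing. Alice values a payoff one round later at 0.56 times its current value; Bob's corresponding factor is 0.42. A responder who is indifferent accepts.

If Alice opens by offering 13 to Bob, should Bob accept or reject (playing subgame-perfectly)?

Round 5 (Alice proposes): Bob will accept anything ≥ 0, so Alice offers 0 and keeps 40.
Round 4 (Bob proposes): Alice can get 40 next round, worth 0.56 × 40 = 22.4 now. Bob offers 22.4 and keeps 40 − 22.4 = 17.6.
Round 3 (Alice proposes): Bob can get 17.6 next round, worth 0.42 × 17.6 = 7.392 now; Alice offers that and keeps 32.608.
Round 2 (Bob proposes): Alice can get 32.608 next round, worth 0.56 × 32.608 = 18.26048 now. Bob offers 18.26048 and keeps 40 − 18.26048 = 21.73952.
So by rejecting in round 1, Bob gets 21.73952 next round, worth 0.42 × 21.73952 = 9.1305984 now.
Offer 13 ≥ 9.1305984, so Bob accepts.

Accept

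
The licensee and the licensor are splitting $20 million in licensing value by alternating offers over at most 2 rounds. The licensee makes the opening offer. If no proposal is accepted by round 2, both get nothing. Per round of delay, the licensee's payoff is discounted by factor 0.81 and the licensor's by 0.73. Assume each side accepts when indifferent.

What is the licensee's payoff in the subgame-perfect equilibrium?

Round 2 (the licensor proposes): rejection yields 0 for the licensee; the licensor offers 0 and keeps 20.
Round 1 (the licensee proposes): the licensor can get 20 next round, worth 0.73 × 20 = 14.6 now, so the licensee offers 14.6, keeping 5.4.

5.4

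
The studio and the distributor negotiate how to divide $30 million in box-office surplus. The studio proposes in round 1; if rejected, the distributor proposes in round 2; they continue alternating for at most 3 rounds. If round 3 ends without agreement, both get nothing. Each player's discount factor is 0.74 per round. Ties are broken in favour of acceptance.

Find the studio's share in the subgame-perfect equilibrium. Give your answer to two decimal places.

Round 3 (the studio proposes): rejection yields 0 for the distributor; the studio offers 0 and keeps 30.
Round 2 (the distributor proposes): the studio can get 30 next round, worth 0.74 × 30 = 22.2 now. The distributor offers 22.2 and keeps 30 − 22.2 = 7.8.
Round 1 (the studio proposes): the distributor can get 7.8 next round, worth 0.74 × 7.8 = 5.772 now; the studio offers that and keeps 24.228.

24.23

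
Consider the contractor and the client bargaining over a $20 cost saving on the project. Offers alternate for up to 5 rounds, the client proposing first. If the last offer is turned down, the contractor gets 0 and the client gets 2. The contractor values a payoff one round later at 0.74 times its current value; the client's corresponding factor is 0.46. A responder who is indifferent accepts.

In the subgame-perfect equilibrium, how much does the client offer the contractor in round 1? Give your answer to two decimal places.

10.71

Round 5 (the client proposes): rejection yields 0 for the contractor; the client offers 0 and keeps 20.
Round 4 (the contractor proposes): the client can get 20 next round, worth 0.46 × 20 = 9.2 now, so the contractor offers 9.2, keeping 10.8.
Round 3 (the client proposes): the contractor can get 10.8 next round, worth 0.74 × 10.8 = 7.992 now; the client offers that and keeps 12.008.
Round 2 (the contractor proposes): the client can get 12.008 next round, worth 0.46 × 12.008 = 5.52368 now, so the contractor offers 5.52368, keeping 14.47632.
Round 1 (the client proposes): the contractor can get 14.47632 next round, worth 0.74 × 14.47632 = 10.7124768 now. The client offers 10.7124768 and keeps 20 − 10.7124768 = 9.2875232.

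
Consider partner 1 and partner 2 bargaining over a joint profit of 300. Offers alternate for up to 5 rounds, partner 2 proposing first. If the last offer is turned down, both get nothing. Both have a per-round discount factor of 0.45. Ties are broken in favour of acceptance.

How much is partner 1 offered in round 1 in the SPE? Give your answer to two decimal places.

89.29

Round 5 (partner 2 proposes): rejection yields 0 for partner 1; partner 2 offers 0 and keeps 300.
Round 4 (partner 1 proposes): partner 2 can get 300 next round, worth 0.45 × 300 = 135 now; partner 1 offers that and keeps 165.
Round 3 (partner 2 proposes): partner 1 can get 165 next round, worth 0.45 × 165 = 74.25 now. Partner 2 offers 74.25 and keeps 300 − 74.25 = 225.75.
Round 2 (partner 1 proposes): partner 2 can get 225.75 next round, worth 0.45 × 225.75 = 101.5875 now. Partner 1 offers 101.5875 and keeps 300 − 101.5875 = 198.4125.
Round 1 (partner 2 proposes): partner 1 can get 198.4125 next round, worth 0.45 × 198.4125 = 89.285625 now. Partner 2 offers 89.285625 and keeps 300 − 89.285625 = 210.714375.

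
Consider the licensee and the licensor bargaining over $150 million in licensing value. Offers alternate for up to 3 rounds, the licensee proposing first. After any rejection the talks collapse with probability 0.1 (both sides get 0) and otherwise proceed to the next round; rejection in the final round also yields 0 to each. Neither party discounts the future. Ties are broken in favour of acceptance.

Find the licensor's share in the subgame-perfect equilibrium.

Round 3 (the licensee proposes): the licensor will accept anything ≥ 0, so the licensee offers 0 and keeps 150.
Round 2 (the licensor proposes): rejecting gives the licensee an expected 0.9 × 150 = 135. The licensor offers 135 and keeps 150 − 135 = 15.
Round 1 (the licensee proposes): rejecting gives the licensor an expected 0.9 × 15 = 13.5, so the licensee offers 13.5, keeping 136.5.

13.5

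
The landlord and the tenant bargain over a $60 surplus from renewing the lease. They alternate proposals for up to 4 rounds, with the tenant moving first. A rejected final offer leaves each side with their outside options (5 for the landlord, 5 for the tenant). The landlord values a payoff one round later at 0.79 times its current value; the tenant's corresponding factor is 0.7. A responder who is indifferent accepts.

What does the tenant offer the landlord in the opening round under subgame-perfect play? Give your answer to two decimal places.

Round 4 (the landlord proposes): the tenant gets 5 if talks fail, so the landlord offers 5 and keeps 55.
Round 3 (the tenant proposes): the landlord can get 55 next round, worth 0.79 × 55 = 43.45 now; the tenant offers that and keeps 16.55.
Round 2 (the landlord proposes): the tenant can get 16.55 next round, worth 0.7 × 16.55 = 11.585 now; the landlord offers that and keeps 48.415.
Round 1 (the tenant proposes): the landlord can get 48.415 next round, worth 0.79 × 48.415 = 38.24785 now. The tenant offers 38.24785 and keeps 60 − 38.24785 = 21.75215.

38.25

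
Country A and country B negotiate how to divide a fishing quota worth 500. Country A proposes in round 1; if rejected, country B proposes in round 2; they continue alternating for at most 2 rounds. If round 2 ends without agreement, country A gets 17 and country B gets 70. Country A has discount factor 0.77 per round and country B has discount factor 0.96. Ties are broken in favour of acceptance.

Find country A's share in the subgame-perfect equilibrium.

Round 2 (country B proposes): country A gets 17 if talks fail, so country B offers 17 and keeps 483.
Round 1 (country A proposes): country B can get 483 next round, worth 0.96 × 483 = 463.68 now. Country A offers 463.68 and keeps 500 − 463.68 = 36.32.

36.32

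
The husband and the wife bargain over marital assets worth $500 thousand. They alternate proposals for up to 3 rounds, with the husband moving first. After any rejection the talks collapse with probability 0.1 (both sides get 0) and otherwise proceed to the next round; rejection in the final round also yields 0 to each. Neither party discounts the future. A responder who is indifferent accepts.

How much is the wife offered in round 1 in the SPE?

Round 3 (the husband proposes): rejection yields 0 for the wife; the husband offers 0 and keeps 500.
Round 2 (the wife proposes): rejecting gives the husband an expected 0.9 × 500 = 450; the wife offers that and keeps 50.
Round 1 (the husband proposes): rejecting gives the wife an expected 0.9 × 50 = 45, so the husband offers 45, keeping 455.

45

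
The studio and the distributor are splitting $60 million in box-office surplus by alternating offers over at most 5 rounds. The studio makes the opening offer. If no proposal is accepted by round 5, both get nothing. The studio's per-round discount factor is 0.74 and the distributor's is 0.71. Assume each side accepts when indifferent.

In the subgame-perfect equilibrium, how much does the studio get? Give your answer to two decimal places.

Round 5 (the studio proposes): rejection yields 0 for the distributor; the studio offers 0 and keeps 60.
Round 4 (the distributor proposes): the studio can get 60 next round, worth 0.74 × 60 = 44.4 now; the distributor offers that and keeps 15.6.
Round 3 (the studio proposes): the distributor can get 15.6 next round, worth 0.71 × 15.6 = 11.076 now; the studio offers that and keeps 48.924.
Round 2 (the distributor proposes): the studio can get 48.924 next round, worth 0.74 × 48.924 = 36.20376 now. The distributor offers 36.20376 and keeps 60 − 36.20376 = 23.79624.
Round 1 (the studio proposes): the distributor can get 23.79624 next round, worth 0.71 × 23.79624 = 16.8953304 now, so the studio offers 16.8953304, keeping 43.1046696.

43.10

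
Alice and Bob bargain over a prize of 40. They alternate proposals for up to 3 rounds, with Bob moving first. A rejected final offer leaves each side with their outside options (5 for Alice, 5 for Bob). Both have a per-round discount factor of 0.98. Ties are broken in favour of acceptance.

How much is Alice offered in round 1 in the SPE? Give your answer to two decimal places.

Round 3 (Bob proposes): Alice gets 5 if talks fail, so Bob offers 5 and keeps 35.
Round 2 (Alice proposes): Bob can get 35 next round, worth 0.98 × 35 = 34.3 now. Alice offers 34.3 and keeps 40 − 34.3 = 5.7.
Round 1 (Bob proposes): Alice can get 5.7 next round, worth 0.98 × 5.7 = 5.586 now, so Bob offers 5.586, keeping 34.414.

5.59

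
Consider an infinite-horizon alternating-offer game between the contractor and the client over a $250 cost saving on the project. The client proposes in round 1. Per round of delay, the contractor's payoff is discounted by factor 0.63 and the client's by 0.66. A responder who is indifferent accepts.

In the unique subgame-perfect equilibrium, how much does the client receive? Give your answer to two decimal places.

158.34

Let x be the client's share when the client proposes and y be the contractor's share when the contractor proposes.
The contractor accepts iff offered ≥ 0.63·y, so x = 250 − 0.63y. Symmetrically y = 250 − 0.66x.
Substituting: x = 250 − 0.63(250 − 0.66x), giving x(1 − 0.66·0.63) = 250(1 − 0.63).
So x = 250 × 0.37 / 0.5842 ≈ 158.3362, and the contractor receives 250 − x ≈ 91.6638.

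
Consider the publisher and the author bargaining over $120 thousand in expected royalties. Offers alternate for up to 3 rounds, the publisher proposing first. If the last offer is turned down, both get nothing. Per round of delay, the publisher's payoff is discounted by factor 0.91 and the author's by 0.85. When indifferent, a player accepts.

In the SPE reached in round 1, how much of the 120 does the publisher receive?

By backward induction:
Round 3 (the publisher proposes): rejection yields 0 for the author; the publisher offers 0 and keeps 120.
Round 2 (the author proposes): the publisher can get 120 next round, worth 0.91 × 120 = 109.2 now, so the author offers 109.2, keeping 10.8.
Round 1 (the publisher proposes): the author can get 10.8 next round, worth 0.85 × 10.8 = 9.18 now. The publisher offers 9.18 and keeps 120 − 9.18 = 110.82.

110.82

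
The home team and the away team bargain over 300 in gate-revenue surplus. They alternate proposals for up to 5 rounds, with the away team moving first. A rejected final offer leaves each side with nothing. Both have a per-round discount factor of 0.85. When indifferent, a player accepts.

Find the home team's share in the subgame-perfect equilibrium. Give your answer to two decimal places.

Round 5 (the away team proposes): the home team will accept anything ≥ 0, so the away team offers 0 and keeps 300.
Round 4 (the home team proposes): the away team can get 300 next round, worth 0.85 × 300 = 255 now, so the home team offers 255, keeping 45.
Round 3 (the away team proposes): the home team can get 45 next round, worth 0.85 × 45 = 38.25 now. The away team offers 38.25 and keeps 300 − 38.25 = 261.75.
Round 2 (the home team proposes): the away team can get 261.75 next round, worth 0.85 × 261.75 = 222.4875 now, so the home team offers 222.4875, keeping 77.5125.
Round 1 (the away team proposes): the home team can get 77.5125 next round, worth 0.85 × 77.5125 = 65.885625 now; the away team offers that and keeps 234.114375.

65.89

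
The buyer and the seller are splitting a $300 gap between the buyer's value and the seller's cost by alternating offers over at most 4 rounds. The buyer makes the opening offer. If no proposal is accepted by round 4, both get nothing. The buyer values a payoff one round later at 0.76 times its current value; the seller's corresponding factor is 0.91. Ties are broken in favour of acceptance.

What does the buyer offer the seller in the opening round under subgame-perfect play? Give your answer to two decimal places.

254.33

Round 4 (the seller proposes): rejection yields 0 for the buyer; the seller offers 0 and keeps 300.
Round 3 (the buyer proposes): the seller can get 300 next round, worth 0.91 × 300 = 273 now; the buyer offers that and keeps 27.
Round 2 (the seller proposes): the buyer can get 27 next round, worth 0.76 × 27 = 20.52 now. The seller offers 20.52 and keeps 300 − 20.52 = 279.48.
Round 1 (the buyer proposes): the seller can get 279.48 next round, worth 0.91 × 279.48 = 254.3268 now. The buyer offers 254.3268 and keeps 300 − 254.3268 = 45.6732.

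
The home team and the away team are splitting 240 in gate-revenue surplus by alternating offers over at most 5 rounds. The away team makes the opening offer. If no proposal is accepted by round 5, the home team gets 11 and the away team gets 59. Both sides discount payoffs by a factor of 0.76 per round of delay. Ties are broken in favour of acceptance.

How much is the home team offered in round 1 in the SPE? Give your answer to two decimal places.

72.73

Round 5 (the away team proposes): the home team gets 11 if talks fail, so the away team offers 11 and keeps 229.
Round 4 (the home team proposes): the away team can get 229 next round, worth 0.76 × 229 = 174.04 now, so the home team offers 174.04, keeping 65.96.
Round 3 (the away team proposes): the home team can get 65.96 next round, worth 0.76 × 65.96 = 50.1296 now; the away team offers that and keeps 189.8704.
Round 2 (the home team proposes): the away team can get 189.8704 next round, worth 0.76 × 189.8704 = 144.301504 now, so the home team offers 144.301504, keeping 95.698496.
Round 1 (the away team proposes): the home team can get 95.698496 next round, worth 0.76 × 95.698496 = 72.73085696 now; the away team offers that and keeps 167.26914304.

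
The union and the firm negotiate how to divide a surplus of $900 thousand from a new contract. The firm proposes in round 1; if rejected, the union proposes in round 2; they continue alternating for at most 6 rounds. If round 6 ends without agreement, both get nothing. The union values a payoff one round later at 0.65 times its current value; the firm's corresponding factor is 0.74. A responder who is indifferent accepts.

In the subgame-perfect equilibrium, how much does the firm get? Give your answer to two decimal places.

By backward induction:
Round 6 (the union proposes): the firm will accept anything ≥ 0, so the union offers 0 and keeps 900.
Round 5 (the firm proposes): the union can get 900 next round, worth 0.65 × 900 = 585 now; the firm offers that and keeps 315.
Round 4 (the union proposes): the firm can get 315 next round, worth 0.74 × 315 = 233.1 now, so the union offers 233.1, keeping 666.9.
Round 3 (the firm proposes): the union can get 666.9 next round, worth 0.65 × 666.9 = 433.485 now; the firm offers that and keeps 466.515.
Round 2 (the union proposes): the firm can get 466.515 next round, worth 0.74 × 466.515 = 345.2211 now, so the union offers 345.2211, keeping 554.7789.
Round 1 (the firm proposes): the union can get 554.7789 next round, worth 0.65 × 554.7789 = 360.606285 now. The firm offers 360.606285 and keeps 900 − 360.606285 = 539.393715.

539.39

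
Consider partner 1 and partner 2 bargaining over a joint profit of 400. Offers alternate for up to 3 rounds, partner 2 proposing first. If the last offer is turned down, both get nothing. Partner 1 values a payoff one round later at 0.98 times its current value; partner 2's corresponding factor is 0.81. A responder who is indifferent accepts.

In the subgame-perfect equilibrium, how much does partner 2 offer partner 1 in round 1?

74.48

Round 3 (partner 2 proposes): rejection yields 0 for partner 1; partner 2 offers 0 and keeps 400.
Round 2 (partner 1 proposes): partner 2 can get 400 next round, worth 0.81 × 400 = 324 now; partner 1 offers that and keeps 76.
Round 1 (partner 2 proposes): partner 1 can get 76 next round, worth 0.98 × 76 = 74.48 now, so partner 2 offers 74.48, keeping 325.52.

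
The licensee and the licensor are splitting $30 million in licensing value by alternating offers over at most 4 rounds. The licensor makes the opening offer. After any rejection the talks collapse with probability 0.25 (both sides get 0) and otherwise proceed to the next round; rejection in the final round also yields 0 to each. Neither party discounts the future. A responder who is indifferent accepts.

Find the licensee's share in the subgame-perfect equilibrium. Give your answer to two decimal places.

Round 4 (the licensee proposes): rejection yields 0 for the licensor; the licensee offers 0 and keeps 30.
Round 3 (the licensor proposes): rejecting gives the licensee an expected 0.75 × 30 = 22.5; the licensor offers that and keeps 7.5.
Round 2 (the licensee proposes): rejecting gives the licensor an expected 0.75 × 7.5 = 5.625, so the licensee offers 5.625, keeping 24.375.
Round 1 (the licensor proposes): rejecting gives the licensee an expected 0.75 × 24.375 = 18.28125; the licensor offers that and keeps 11.71875.

18.28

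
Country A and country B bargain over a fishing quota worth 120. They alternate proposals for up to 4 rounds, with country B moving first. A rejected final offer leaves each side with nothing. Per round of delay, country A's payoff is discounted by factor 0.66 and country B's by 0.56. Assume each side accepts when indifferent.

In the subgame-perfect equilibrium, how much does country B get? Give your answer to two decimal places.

55.88

Round 4 (country A proposes): rejection yields 0 for country B; country A offers 0 and keeps 120.
Round 3 (country B proposes): country A can get 120 next round, worth 0.66 × 120 = 79.2 now; country B offers that and keeps 40.8.
Round 2 (country A proposes): country B can get 40.8 next round, worth 0.56 × 40.8 = 22.848 now. Country A offers 22.848 and keeps 120 − 22.848 = 97.152.
Round 1 (country B proposes): country A can get 97.152 next round, worth 0.66 × 97.152 = 64.12032 now, so country B offers 64.12032, keeping 55.87968.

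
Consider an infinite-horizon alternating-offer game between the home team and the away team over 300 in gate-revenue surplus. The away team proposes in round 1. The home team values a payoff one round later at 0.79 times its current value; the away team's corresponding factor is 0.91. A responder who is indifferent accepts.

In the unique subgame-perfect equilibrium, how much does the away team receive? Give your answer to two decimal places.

When the away team proposes, the home team accepts any offer worth at least 0.79 times what the home team would get by proposing next round; and vice versa.
This gives x = 300 − 0.79y and y = 300 − 0.91x, where x and y are each side's share when it proposes.
Hence (1 − 0.79·0.91)x = 300(1 − 0.79), i.e. 0.2811·x = 63.
x ≈ 224.1195; the home team's share is 300 − x ≈ 75.8805.

224.12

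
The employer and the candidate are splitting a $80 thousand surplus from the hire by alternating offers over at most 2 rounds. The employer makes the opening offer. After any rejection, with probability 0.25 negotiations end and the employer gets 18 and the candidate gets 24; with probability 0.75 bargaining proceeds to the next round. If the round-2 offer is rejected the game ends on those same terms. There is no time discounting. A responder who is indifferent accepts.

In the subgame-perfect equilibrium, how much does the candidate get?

Round 2 (the candidate proposes): the employer gets 18 if talks fail, so the candidate offers 18 and keeps 62.
Round 1 (the employer proposes): rejecting gives the candidate an expected 0.75 × 62 + 0.25 × 24 = 52.5; the employer offers that and keeps 27.5.

52.5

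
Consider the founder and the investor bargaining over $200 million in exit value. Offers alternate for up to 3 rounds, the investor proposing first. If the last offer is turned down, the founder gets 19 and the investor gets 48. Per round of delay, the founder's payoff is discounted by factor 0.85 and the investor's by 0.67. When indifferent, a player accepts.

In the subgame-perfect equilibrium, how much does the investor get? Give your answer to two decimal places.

133.08

Round 3 (the investor proposes): the founder gets 19 if talks fail, so the investor offers 19 and keeps 181.
Round 2 (the founder proposes): the investor can get 181 next round, worth 0.67 × 181 = 121.27 now. The founder offers 121.27 and keeps 200 − 121.27 = 78.73.
Round 1 (the investor proposes): the founder can get 78.73 next round, worth 0.85 × 78.73 = 66.9205 now, so the investor offers 66.9205, keeping 133.0795.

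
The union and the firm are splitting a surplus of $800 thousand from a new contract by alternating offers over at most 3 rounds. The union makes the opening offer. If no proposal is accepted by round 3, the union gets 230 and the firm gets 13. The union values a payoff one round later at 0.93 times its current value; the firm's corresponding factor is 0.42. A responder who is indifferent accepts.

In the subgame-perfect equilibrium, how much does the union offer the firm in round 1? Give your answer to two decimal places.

Round 3 (the union proposes): the firm gets 13 if talks fail, so the union offers 13 and keeps 787.
Round 2 (the firm proposes): the union can get 787 next round, worth 0.93 × 787 = 731.91 now; the firm offers that and keeps 68.09.
Round 1 (the union proposes): the firm can get 68.09 next round, worth 0.42 × 68.09 = 28.5978 now. The union offers 28.5978 and keeps 800 − 28.5978 = 771.4022.

28.60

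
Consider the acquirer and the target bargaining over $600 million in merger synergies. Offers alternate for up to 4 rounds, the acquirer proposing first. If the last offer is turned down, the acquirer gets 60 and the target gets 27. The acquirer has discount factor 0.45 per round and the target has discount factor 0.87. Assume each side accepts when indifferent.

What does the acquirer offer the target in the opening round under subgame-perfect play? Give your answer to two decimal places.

Round 4 (the target proposes): the acquirer gets 60 if talks fail, so the target offers 60 and keeps 540.
Round 3 (the acquirer proposes): the target can get 540 next round, worth 0.87 × 540 = 469.8 now. The acquirer offers 469.8 and keeps 600 − 469.8 = 130.2.
Round 2 (the target proposes): the acquirer can get 130.2 next round, worth 0.45 × 130.2 = 58.59 now, so the target offers 58.59, keeping 541.41.
Round 1 (the acquirer proposes): the target can get 541.41 next round, worth 0.87 × 541.41 = 471.0267 now, so the acquirer offers 471.0267, keeping 128.9733.

471.03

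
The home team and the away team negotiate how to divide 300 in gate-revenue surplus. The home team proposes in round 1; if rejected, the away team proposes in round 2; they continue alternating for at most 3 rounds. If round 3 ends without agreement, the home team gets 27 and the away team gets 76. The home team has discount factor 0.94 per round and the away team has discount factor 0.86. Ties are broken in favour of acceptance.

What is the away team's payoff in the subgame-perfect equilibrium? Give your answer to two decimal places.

76.92

Round 3 (the home team proposes): the away team gets 76 if talks fail, so the home team offers 76 and keeps 224.
Round 2 (the away team proposes): the home team can get 224 next round, worth 0.94 × 224 = 210.56 now; the away team offers that and keeps 89.44.
Round 1 (the home team proposes): the away team can get 89.44 next round, worth 0.86 × 89.44 = 76.9184 now, so the home team offers 76.9184, keeping 223.0816.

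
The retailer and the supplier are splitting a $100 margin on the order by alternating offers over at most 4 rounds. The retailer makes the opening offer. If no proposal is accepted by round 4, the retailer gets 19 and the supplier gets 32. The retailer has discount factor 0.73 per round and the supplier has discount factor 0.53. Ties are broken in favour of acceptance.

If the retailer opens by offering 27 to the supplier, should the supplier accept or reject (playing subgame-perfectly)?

Work out the supplier's continuation value if the offer is rejected.
Round 4 (the supplier proposes): the retailer gets 19 if talks fail, so the supplier offers 19 and keeps 81.
Round 3 (the retailer proposes): the supplier can get 81 next round, worth 0.53 × 81 = 42.93 now; the retailer offers that and keeps 57.07.
Round 2 (the supplier proposes): the retailer can get 57.07 next round, worth 0.73 × 57.07 = 41.6611 now, so the supplier offers 41.6611, keeping 58.3389.
So by rejecting in round 1, the supplier gets 58.3389 next round, worth 0.53 × 58.3389 = 30.919617 now.
Offer 27 < 30.919617, so the supplier rejects.

Reject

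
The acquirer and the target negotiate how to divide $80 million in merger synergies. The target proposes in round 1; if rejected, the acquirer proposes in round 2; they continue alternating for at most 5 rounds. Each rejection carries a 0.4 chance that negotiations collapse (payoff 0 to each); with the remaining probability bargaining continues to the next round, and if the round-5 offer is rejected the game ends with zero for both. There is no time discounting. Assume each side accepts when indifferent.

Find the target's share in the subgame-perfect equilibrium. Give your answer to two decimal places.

Round 5 (the target proposes): rejection yields 0 for the acquirer; the target offers 0 and keeps 80.
Round 4 (the acquirer proposes): rejecting gives the target an expected 0.6 × 80 = 48. The acquirer offers 48 and keeps 80 − 48 = 32.
Round 3 (the target proposes): rejecting gives the acquirer an expected 0.6 × 32 = 19.2; the target offers that and keeps 60.8.
Round 2 (the acquirer proposes): rejecting gives the target an expected 0.6 × 60.8 = 36.48; the acquirer offers that and keeps 43.52.
Round 1 (the target proposes): rejecting gives the acquirer an expected 0.6 × 43.52 = 26.112, so the target offers 26.112, keeping 53.888.

53.89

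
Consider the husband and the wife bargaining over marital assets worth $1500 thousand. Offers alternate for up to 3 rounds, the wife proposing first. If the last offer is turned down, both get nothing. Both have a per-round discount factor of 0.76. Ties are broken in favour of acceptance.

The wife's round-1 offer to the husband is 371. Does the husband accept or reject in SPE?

Accept

Round 3 (the wife proposes): rejection yields 0 for the husband; the wife offers 0 and keeps 1500.
Round 2 (the husband proposes): the wife can get 1500 next round, worth 0.76 × 1500 = 1140 now. The husband offers 1140 and keeps 1500 − 1140 = 360.
So by rejecting in round 1, the husband gets 360 next round, worth 0.76 × 360 = 273.6 now.
Offer 371 ≥ 273.6, so the husband accepts.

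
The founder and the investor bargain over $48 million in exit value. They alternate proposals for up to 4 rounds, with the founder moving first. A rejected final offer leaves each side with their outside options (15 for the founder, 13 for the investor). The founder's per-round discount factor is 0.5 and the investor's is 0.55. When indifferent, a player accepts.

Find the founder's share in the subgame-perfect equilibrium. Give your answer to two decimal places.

29.81

Round 4 (the investor proposes): the founder gets 15 if talks fail, so the investor offers 15 and keeps 33.
Round 3 (the founder proposes): the investor can get 33 next round, worth 0.55 × 33 = 18.15 now; the founder offers that and keeps 29.85.
Round 2 (the investor proposes): the founder can get 29.85 next round, worth 0.5 × 29.85 = 14.925 now. The investor offers 14.925 and keeps 48 − 14.925 = 33.075.
Round 1 (the founder proposes): the investor can get 33.075 next round, worth 0.55 × 33.075 = 18.19125 now. The founder offers 18.19125 and keeps 48 − 18.19125 = 29.80875.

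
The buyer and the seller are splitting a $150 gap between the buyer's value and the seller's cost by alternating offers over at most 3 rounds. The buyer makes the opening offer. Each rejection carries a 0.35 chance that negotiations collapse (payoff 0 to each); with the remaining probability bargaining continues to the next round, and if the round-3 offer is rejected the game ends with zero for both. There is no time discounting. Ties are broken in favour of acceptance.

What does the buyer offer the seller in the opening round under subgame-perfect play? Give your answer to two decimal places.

34.13

Round 3 (the buyer proposes): the seller will accept anything ≥ 0, so the buyer offers 0 and keeps 150.
Round 2 (the seller proposes): rejecting gives the buyer an expected 0.65 × 150 = 97.5, so the seller offers 97.5, keeping 52.5.
Round 1 (the buyer proposes): rejecting gives the seller an expected 0.65 × 52.5 = 34.125. The buyer offers 34.125 and keeps 150 − 34.125 = 115.875.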